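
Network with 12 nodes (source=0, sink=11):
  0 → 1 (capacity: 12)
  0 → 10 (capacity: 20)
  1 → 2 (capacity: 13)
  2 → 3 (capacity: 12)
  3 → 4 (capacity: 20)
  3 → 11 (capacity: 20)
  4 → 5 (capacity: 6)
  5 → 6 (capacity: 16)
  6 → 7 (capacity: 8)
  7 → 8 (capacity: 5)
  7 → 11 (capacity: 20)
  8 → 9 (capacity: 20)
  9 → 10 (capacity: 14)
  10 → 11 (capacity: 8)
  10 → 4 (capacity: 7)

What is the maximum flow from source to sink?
Maximum flow = 26

Max flow: 26

Flow assignment:
  0 → 1: 12/12
  0 → 10: 14/20
  1 → 2: 12/13
  2 → 3: 12/12
  3 → 11: 12/20
  4 → 5: 6/6
  5 → 6: 6/16
  6 → 7: 6/8
  7 → 11: 6/20
  10 → 11: 8/8
  10 → 4: 6/7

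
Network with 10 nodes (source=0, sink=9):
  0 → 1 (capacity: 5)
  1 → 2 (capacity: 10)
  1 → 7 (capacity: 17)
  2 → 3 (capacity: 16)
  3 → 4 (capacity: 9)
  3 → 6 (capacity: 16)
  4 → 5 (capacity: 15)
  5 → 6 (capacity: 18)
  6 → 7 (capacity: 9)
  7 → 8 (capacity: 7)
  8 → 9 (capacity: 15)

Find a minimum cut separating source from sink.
Min cut value = 5, edges: (0,1)

Min cut value: 5
Partition: S = [0], T = [1, 2, 3, 4, 5, 6, 7, 8, 9]
Cut edges: (0,1)

By max-flow min-cut theorem, max flow = min cut = 5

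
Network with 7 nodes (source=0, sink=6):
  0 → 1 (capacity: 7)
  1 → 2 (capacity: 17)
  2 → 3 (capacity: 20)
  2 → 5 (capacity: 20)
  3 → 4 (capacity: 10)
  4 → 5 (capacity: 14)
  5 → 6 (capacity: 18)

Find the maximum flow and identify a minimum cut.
Max flow = 7, Min cut edges: (0,1)

Maximum flow: 7
Minimum cut: (0,1)
Partition: S = [0], T = [1, 2, 3, 4, 5, 6]

Max-flow min-cut theorem verified: both equal 7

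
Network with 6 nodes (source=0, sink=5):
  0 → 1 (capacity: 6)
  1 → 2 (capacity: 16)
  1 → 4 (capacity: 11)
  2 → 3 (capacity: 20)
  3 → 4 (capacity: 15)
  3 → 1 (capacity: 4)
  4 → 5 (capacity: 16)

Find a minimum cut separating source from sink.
Min cut value = 6, edges: (0,1)

Min cut value: 6
Partition: S = [0], T = [1, 2, 3, 4, 5]
Cut edges: (0,1)

By max-flow min-cut theorem, max flow = min cut = 6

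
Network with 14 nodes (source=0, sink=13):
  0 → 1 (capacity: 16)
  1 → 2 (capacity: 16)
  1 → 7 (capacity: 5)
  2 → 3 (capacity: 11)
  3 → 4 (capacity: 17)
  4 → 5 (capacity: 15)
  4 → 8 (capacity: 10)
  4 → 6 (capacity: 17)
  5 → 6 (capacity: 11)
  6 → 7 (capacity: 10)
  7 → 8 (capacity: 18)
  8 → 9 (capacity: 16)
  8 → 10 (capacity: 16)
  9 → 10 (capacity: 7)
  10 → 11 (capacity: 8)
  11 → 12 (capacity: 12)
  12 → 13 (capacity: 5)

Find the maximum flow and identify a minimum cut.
Max flow = 5, Min cut edges: (12,13)

Maximum flow: 5
Minimum cut: (12,13)
Partition: S = [0, 1, 2, 3, 4, 5, 6, 7, 8, 9, 10, 11, 12], T = [13]

Max-flow min-cut theorem verified: both equal 5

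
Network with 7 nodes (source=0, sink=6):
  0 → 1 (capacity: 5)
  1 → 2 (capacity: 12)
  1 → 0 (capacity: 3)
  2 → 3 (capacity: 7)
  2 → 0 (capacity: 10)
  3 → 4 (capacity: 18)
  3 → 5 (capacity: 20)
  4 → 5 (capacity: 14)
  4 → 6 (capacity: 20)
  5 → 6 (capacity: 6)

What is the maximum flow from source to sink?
Maximum flow = 5

Max flow: 5

Flow assignment:
  0 → 1: 5/5
  1 → 2: 5/12
  2 → 3: 5/7
  3 → 4: 5/18
  4 → 6: 5/20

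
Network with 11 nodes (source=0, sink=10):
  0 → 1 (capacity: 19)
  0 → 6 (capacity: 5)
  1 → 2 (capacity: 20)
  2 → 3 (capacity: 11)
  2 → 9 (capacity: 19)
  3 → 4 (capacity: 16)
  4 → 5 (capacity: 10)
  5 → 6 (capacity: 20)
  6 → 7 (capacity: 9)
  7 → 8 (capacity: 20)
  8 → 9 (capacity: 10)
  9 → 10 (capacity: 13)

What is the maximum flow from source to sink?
Maximum flow = 13

Max flow: 13

Flow assignment:
  0 → 1: 8/19
  0 → 6: 5/5
  1 → 2: 8/20
  2 → 9: 8/19
  6 → 7: 5/9
  7 → 8: 5/20
  8 → 9: 5/10
  9 → 10: 13/13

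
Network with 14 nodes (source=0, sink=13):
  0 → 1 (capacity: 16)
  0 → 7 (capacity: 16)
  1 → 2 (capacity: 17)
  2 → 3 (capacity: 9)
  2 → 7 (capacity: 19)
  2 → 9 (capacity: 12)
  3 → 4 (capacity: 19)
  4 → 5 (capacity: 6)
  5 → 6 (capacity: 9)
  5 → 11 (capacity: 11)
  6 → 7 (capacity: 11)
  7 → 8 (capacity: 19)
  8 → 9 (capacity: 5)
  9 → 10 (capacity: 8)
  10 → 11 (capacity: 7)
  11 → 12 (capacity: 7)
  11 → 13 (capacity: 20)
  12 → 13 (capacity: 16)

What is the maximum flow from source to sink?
Maximum flow = 13

Max flow: 13

Flow assignment:
  0 → 1: 8/16
  0 → 7: 5/16
  1 → 2: 8/17
  2 → 3: 6/9
  2 → 9: 2/12
  3 → 4: 6/19
  4 → 5: 6/6
  5 → 11: 6/11
  7 → 8: 5/19
  8 → 9: 5/5
  9 → 10: 7/8
  10 → 11: 7/7
  11 → 13: 13/20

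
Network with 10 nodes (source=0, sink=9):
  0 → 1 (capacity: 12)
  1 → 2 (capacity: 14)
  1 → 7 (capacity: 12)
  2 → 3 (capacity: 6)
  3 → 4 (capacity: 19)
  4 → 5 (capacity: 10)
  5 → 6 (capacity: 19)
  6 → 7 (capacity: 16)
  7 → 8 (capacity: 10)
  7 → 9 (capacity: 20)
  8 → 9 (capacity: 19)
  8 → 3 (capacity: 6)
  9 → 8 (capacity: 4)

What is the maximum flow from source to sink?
Maximum flow = 12

Max flow: 12

Flow assignment:
  0 → 1: 12/12
  1 → 7: 12/12
  7 → 9: 12/20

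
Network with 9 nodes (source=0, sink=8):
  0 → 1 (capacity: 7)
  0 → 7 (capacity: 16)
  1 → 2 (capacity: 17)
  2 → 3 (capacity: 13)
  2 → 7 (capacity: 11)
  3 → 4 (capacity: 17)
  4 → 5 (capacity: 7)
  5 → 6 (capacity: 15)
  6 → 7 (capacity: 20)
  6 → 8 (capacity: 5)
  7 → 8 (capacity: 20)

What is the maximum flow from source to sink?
Maximum flow = 23

Max flow: 23

Flow assignment:
  0 → 1: 7/7
  0 → 7: 16/16
  1 → 2: 7/17
  2 → 3: 3/13
  2 → 7: 4/11
  3 → 4: 3/17
  4 → 5: 3/7
  5 → 6: 3/15
  6 → 8: 3/5
  7 → 8: 20/20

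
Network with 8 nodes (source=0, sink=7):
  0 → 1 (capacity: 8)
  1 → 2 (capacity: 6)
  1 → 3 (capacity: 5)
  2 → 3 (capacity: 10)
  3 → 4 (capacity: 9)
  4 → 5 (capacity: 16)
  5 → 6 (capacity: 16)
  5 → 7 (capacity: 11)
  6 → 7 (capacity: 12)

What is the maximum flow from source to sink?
Maximum flow = 8

Max flow: 8

Flow assignment:
  0 → 1: 8/8
  1 → 2: 3/6
  1 → 3: 5/5
  2 → 3: 3/10
  3 → 4: 8/9
  4 → 5: 8/16
  5 → 7: 8/11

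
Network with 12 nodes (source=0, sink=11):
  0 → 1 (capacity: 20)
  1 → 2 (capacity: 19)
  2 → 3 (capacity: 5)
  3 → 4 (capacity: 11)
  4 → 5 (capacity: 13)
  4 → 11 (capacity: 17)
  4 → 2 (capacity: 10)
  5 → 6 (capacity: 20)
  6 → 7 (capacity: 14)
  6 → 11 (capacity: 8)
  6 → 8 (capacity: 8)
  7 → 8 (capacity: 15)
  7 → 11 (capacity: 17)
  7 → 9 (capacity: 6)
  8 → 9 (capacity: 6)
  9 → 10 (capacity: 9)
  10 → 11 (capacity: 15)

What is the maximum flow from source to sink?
Maximum flow = 5

Max flow: 5

Flow assignment:
  0 → 1: 5/20
  1 → 2: 5/19
  2 → 3: 5/5
  3 → 4: 5/11
  4 → 11: 5/17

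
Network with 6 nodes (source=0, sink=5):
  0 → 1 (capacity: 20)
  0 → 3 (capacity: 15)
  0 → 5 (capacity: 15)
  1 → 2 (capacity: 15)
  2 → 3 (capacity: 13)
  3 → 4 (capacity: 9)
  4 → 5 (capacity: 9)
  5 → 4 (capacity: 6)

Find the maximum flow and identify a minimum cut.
Max flow = 24, Min cut edges: (0,5), (4,5)

Maximum flow: 24
Minimum cut: (0,5), (4,5)
Partition: S = [0, 1, 2, 3, 4], T = [5]

Max-flow min-cut theorem verified: both equal 24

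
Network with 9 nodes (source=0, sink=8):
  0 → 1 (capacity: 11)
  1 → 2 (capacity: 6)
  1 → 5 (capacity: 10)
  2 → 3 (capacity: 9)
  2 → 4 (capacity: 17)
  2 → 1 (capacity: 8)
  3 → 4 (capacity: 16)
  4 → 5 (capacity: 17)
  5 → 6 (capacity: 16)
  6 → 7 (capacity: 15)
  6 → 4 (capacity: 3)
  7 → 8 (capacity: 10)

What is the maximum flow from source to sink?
Maximum flow = 10

Max flow: 10

Flow assignment:
  0 → 1: 10/11
  1 → 2: 1/6
  1 → 5: 9/10
  2 → 4: 1/17
  4 → 5: 1/17
  5 → 6: 10/16
  6 → 7: 10/15
  7 → 8: 10/10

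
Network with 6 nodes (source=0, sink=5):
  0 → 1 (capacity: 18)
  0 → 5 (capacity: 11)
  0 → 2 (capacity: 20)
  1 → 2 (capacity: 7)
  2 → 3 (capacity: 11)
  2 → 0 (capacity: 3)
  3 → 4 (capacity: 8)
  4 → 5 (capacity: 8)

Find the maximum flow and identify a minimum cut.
Max flow = 19, Min cut edges: (0,5), (4,5)

Maximum flow: 19
Minimum cut: (0,5), (4,5)
Partition: S = [0, 1, 2, 3, 4], T = [5]

Max-flow min-cut theorem verified: both equal 19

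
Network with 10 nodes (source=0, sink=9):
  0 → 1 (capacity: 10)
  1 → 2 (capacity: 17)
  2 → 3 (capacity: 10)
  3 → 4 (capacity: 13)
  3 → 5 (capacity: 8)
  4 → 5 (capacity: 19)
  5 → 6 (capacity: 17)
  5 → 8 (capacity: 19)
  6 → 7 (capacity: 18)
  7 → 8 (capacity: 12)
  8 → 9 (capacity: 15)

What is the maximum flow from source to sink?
Maximum flow = 10

Max flow: 10

Flow assignment:
  0 → 1: 10/10
  1 → 2: 10/17
  2 → 3: 10/10
  3 → 4: 2/13
  3 → 5: 8/8
  4 → 5: 2/19
  5 → 8: 10/19
  8 → 9: 10/15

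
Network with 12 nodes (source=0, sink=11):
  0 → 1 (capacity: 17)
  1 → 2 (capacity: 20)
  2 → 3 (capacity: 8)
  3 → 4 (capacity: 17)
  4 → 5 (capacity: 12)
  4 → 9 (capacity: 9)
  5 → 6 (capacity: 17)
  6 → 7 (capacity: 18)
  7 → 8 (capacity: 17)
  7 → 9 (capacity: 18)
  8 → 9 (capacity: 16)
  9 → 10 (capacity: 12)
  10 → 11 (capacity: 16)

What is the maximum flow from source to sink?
Maximum flow = 8

Max flow: 8

Flow assignment:
  0 → 1: 8/17
  1 → 2: 8/20
  2 → 3: 8/8
  3 → 4: 8/17
  4 → 9: 8/9
  9 → 10: 8/12
  10 → 11: 8/16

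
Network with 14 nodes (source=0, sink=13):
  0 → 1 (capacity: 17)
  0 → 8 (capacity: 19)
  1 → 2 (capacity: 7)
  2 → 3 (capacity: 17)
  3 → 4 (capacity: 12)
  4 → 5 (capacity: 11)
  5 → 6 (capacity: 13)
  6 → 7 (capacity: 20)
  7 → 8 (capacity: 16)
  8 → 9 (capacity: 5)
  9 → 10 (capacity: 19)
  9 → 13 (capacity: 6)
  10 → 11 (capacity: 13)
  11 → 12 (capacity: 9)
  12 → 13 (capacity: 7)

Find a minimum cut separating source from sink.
Min cut value = 5, edges: (8,9)

Min cut value: 5
Partition: S = [0, 1, 2, 3, 4, 5, 6, 7, 8], T = [9, 10, 11, 12, 13]
Cut edges: (8,9)

By max-flow min-cut theorem, max flow = min cut = 5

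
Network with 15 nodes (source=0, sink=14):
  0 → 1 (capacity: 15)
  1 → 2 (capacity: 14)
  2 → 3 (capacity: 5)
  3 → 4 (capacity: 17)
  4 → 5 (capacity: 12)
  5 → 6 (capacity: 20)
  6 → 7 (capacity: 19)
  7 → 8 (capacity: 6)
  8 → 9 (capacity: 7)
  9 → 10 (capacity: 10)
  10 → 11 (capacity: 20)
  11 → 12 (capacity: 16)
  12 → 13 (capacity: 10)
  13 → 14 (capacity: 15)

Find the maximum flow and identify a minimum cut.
Max flow = 5, Min cut edges: (2,3)

Maximum flow: 5
Minimum cut: (2,3)
Partition: S = [0, 1, 2], T = [3, 4, 5, 6, 7, 8, 9, 10, 11, 12, 13, 14]

Max-flow min-cut theorem verified: both equal 5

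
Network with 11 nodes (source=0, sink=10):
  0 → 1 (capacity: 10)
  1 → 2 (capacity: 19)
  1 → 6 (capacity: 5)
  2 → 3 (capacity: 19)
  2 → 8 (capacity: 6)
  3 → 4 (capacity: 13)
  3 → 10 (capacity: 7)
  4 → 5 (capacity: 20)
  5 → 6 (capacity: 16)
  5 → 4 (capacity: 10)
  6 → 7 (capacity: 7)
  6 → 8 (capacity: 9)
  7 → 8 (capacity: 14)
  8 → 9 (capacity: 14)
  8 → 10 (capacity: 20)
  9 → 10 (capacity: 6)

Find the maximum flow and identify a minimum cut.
Max flow = 10, Min cut edges: (0,1)

Maximum flow: 10
Minimum cut: (0,1)
Partition: S = [0], T = [1, 2, 3, 4, 5, 6, 7, 8, 9, 10]

Max-flow min-cut theorem verified: both equal 10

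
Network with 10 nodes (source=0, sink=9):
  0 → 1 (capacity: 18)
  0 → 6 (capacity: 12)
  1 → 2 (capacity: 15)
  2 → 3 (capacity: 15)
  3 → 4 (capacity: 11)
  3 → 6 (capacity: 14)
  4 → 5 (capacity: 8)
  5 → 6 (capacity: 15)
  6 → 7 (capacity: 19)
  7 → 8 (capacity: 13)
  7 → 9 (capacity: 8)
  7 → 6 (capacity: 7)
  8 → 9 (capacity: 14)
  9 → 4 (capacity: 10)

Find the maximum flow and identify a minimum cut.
Max flow = 19, Min cut edges: (6,7)

Maximum flow: 19
Minimum cut: (6,7)
Partition: S = [0, 1, 2, 3, 4, 5, 6], T = [7, 8, 9]

Max-flow min-cut theorem verified: both equal 19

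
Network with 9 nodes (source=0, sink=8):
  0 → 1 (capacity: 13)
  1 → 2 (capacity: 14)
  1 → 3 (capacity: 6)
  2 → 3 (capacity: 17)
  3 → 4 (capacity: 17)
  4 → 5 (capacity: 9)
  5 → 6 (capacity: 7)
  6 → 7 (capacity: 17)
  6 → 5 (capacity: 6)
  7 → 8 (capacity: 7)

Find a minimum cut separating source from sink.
Min cut value = 7, edges: (7,8)

Min cut value: 7
Partition: S = [0, 1, 2, 3, 4, 5, 6, 7], T = [8]
Cut edges: (7,8)

By max-flow min-cut theorem, max flow = min cut = 7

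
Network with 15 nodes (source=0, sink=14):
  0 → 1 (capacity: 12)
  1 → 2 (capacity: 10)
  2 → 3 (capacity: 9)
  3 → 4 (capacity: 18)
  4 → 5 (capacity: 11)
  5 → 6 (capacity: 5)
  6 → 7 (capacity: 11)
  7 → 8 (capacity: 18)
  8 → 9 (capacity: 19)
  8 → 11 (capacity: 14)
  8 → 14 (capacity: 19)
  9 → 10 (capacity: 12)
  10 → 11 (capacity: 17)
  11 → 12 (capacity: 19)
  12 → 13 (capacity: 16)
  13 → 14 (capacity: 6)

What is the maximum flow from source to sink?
Maximum flow = 5

Max flow: 5

Flow assignment:
  0 → 1: 5/12
  1 → 2: 5/10
  2 → 3: 5/9
  3 → 4: 5/18
  4 → 5: 5/11
  5 → 6: 5/5
  6 → 7: 5/11
  7 → 8: 5/18
  8 → 14: 5/19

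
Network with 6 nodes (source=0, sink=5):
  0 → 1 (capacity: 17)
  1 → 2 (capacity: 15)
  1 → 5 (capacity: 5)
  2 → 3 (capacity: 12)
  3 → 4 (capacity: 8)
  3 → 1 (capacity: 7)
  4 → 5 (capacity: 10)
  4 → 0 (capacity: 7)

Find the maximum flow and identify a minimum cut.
Max flow = 13, Min cut edges: (1,5), (3,4)

Maximum flow: 13
Minimum cut: (1,5), (3,4)
Partition: S = [0, 1, 2, 3], T = [4, 5]

Max-flow min-cut theorem verified: both equal 13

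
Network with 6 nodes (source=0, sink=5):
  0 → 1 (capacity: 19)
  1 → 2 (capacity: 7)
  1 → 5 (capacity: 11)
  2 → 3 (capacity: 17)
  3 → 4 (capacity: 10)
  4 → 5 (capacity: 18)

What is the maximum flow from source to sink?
Maximum flow = 18

Max flow: 18

Flow assignment:
  0 → 1: 18/19
  1 → 2: 7/7
  1 → 5: 11/11
  2 → 3: 7/17
  3 → 4: 7/10
  4 → 5: 7/18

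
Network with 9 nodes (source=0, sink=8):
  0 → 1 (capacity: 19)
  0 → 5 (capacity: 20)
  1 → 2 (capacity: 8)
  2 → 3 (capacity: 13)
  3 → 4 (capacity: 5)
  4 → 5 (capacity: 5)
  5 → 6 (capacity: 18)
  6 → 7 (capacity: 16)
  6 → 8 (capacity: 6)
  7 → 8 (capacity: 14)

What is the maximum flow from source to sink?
Maximum flow = 18

Max flow: 18

Flow assignment:
  0 → 1: 5/19
  0 → 5: 13/20
  1 → 2: 5/8
  2 → 3: 5/13
  3 → 4: 5/5
  4 → 5: 5/5
  5 → 6: 18/18
  6 → 7: 12/16
  6 → 8: 6/6
  7 → 8: 12/14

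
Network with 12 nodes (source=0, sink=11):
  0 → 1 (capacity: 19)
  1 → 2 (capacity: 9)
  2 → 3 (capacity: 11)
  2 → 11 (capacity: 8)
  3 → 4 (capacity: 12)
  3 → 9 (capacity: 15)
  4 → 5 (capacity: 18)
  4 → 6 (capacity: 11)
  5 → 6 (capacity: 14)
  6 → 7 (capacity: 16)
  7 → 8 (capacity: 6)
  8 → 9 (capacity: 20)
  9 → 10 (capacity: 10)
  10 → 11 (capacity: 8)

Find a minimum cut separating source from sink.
Min cut value = 9, edges: (1,2)

Min cut value: 9
Partition: S = [0, 1], T = [2, 3, 4, 5, 6, 7, 8, 9, 10, 11]
Cut edges: (1,2)

By max-flow min-cut theorem, max flow = min cut = 9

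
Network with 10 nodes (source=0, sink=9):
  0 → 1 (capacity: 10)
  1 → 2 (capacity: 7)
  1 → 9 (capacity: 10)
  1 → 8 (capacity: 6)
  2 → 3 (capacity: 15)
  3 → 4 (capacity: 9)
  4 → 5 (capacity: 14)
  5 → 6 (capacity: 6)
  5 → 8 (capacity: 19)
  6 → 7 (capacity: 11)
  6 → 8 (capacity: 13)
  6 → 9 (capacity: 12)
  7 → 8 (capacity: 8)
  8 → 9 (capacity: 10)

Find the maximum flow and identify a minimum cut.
Max flow = 10, Min cut edges: (0,1)

Maximum flow: 10
Minimum cut: (0,1)
Partition: S = [0], T = [1, 2, 3, 4, 5, 6, 7, 8, 9]

Max-flow min-cut theorem verified: both equal 10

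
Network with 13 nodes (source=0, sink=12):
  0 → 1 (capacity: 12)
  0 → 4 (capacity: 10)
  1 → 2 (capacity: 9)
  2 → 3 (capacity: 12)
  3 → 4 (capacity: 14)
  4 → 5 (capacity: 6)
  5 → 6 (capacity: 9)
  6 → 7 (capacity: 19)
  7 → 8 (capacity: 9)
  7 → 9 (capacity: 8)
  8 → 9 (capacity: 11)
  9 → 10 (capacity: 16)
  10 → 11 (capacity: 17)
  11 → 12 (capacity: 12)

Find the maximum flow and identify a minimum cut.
Max flow = 6, Min cut edges: (4,5)

Maximum flow: 6
Minimum cut: (4,5)
Partition: S = [0, 1, 2, 3, 4], T = [5, 6, 7, 8, 9, 10, 11, 12]

Max-flow min-cut theorem verified: both equal 6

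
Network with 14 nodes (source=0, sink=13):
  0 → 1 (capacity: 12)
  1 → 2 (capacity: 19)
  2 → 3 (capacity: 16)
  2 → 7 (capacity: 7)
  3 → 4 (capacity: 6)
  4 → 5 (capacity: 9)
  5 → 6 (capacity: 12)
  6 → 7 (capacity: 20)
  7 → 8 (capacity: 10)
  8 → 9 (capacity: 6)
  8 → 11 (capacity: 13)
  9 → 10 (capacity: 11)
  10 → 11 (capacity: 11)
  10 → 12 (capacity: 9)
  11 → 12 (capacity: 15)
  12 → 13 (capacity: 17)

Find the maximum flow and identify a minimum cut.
Max flow = 10, Min cut edges: (7,8)

Maximum flow: 10
Minimum cut: (7,8)
Partition: S = [0, 1, 2, 3, 4, 5, 6, 7], T = [8, 9, 10, 11, 12, 13]

Max-flow min-cut theorem verified: both equal 10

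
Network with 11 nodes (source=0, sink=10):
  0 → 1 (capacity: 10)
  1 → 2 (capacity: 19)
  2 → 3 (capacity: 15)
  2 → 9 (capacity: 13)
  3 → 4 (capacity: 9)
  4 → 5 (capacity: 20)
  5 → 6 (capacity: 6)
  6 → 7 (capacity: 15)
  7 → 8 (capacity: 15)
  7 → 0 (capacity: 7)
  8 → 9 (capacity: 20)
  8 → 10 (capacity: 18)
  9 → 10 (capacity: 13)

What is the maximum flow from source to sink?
Maximum flow = 10

Max flow: 10

Flow assignment:
  0 → 1: 10/10
  1 → 2: 10/19
  2 → 9: 10/13
  9 → 10: 10/13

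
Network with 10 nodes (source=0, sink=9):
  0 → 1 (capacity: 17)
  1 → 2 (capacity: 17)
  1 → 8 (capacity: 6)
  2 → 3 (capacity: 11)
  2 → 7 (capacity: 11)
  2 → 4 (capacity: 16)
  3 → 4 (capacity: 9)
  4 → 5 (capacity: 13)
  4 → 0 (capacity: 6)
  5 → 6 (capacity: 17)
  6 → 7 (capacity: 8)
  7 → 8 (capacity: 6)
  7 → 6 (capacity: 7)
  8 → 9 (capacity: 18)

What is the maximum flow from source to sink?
Maximum flow = 12

Max flow: 12

Flow assignment:
  0 → 1: 17/17
  1 → 2: 11/17
  1 → 8: 6/6
  2 → 7: 6/11
  2 → 4: 5/16
  4 → 0: 5/6
  7 → 8: 6/6
  8 → 9: 12/18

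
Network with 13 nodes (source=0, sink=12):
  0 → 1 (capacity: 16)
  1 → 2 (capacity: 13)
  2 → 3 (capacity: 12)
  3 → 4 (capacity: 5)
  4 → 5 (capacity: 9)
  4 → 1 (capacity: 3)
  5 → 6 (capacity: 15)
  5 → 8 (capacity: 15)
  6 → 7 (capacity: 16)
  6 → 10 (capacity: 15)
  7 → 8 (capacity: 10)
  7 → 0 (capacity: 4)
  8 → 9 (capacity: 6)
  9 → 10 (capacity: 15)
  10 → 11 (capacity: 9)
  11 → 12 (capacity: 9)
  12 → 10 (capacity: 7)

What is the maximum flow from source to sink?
Maximum flow = 5

Max flow: 5

Flow assignment:
  0 → 1: 5/16
  1 → 2: 5/13
  2 → 3: 5/12
  3 → 4: 5/5
  4 → 5: 5/9
  5 → 6: 5/15
  6 → 10: 5/15
  10 → 11: 5/9
  11 → 12: 5/9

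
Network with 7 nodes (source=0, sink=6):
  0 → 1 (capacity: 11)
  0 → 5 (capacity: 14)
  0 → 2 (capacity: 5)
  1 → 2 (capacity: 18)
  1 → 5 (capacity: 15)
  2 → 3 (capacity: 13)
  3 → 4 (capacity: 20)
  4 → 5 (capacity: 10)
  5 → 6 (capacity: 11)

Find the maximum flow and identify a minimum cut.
Max flow = 11, Min cut edges: (5,6)

Maximum flow: 11
Minimum cut: (5,6)
Partition: S = [0, 1, 2, 3, 4, 5], T = [6]

Max-flow min-cut theorem verified: both equal 11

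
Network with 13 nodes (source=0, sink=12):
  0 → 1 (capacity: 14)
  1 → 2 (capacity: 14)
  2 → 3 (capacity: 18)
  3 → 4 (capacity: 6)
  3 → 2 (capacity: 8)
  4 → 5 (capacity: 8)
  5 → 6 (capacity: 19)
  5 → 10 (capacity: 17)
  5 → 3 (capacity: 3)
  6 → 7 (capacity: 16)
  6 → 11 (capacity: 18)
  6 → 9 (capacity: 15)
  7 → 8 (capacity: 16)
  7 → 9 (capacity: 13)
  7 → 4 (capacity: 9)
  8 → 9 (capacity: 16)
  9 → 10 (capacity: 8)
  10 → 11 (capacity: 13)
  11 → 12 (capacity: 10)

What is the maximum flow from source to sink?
Maximum flow = 6

Max flow: 6

Flow assignment:
  0 → 1: 6/14
  1 → 2: 6/14
  2 → 3: 6/18
  3 → 4: 6/6
  4 → 5: 6/8
  5 → 6: 6/19
  6 → 11: 6/18
  11 → 12: 6/10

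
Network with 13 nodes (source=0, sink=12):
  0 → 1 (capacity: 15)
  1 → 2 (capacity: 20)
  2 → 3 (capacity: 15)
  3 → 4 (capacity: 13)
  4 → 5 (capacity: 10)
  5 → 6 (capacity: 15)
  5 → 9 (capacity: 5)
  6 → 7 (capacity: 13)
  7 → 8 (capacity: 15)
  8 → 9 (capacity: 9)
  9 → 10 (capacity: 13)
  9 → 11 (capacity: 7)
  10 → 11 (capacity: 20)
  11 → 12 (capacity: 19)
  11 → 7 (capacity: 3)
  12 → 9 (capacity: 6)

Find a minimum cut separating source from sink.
Min cut value = 10, edges: (4,5)

Min cut value: 10
Partition: S = [0, 1, 2, 3, 4], T = [5, 6, 7, 8, 9, 10, 11, 12]
Cut edges: (4,5)

By max-flow min-cut theorem, max flow = min cut = 10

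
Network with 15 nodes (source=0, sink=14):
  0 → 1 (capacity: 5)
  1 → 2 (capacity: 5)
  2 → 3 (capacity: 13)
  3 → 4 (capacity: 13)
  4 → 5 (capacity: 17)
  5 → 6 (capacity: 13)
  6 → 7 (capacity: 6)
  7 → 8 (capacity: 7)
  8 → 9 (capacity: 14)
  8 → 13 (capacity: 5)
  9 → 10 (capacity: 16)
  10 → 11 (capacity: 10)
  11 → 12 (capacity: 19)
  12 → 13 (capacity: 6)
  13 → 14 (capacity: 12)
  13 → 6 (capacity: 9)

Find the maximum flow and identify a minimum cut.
Max flow = 5, Min cut edges: (1,2)

Maximum flow: 5
Minimum cut: (1,2)
Partition: S = [0, 1], T = [2, 3, 4, 5, 6, 7, 8, 9, 10, 11, 12, 13, 14]

Max-flow min-cut theorem verified: both equal 5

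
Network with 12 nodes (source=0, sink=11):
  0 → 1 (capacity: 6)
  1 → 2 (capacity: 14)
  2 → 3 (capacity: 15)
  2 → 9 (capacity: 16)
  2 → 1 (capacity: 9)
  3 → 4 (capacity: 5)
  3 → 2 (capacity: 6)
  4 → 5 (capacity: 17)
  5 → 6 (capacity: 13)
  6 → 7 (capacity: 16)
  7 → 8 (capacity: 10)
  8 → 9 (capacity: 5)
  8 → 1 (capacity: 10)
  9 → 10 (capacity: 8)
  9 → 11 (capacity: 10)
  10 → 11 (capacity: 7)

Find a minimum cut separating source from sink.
Min cut value = 6, edges: (0,1)

Min cut value: 6
Partition: S = [0], T = [1, 2, 3, 4, 5, 6, 7, 8, 9, 10, 11]
Cut edges: (0,1)

By max-flow min-cut theorem, max flow = min cut = 6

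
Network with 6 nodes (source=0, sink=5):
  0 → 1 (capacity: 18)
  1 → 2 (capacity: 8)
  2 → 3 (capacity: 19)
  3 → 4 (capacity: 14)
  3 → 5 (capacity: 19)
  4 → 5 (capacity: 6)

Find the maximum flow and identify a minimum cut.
Max flow = 8, Min cut edges: (1,2)

Maximum flow: 8
Minimum cut: (1,2)
Partition: S = [0, 1], T = [2, 3, 4, 5]

Max-flow min-cut theorem verified: both equal 8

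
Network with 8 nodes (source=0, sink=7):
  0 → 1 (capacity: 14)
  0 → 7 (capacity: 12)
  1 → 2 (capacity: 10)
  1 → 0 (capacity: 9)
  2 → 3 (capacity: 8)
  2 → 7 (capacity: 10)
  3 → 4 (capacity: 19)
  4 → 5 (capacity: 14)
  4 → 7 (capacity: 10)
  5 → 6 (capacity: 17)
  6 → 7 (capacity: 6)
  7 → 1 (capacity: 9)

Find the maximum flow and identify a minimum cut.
Max flow = 22, Min cut edges: (0,7), (1,2)

Maximum flow: 22
Minimum cut: (0,7), (1,2)
Partition: S = [0, 1], T = [2, 3, 4, 5, 6, 7]

Max-flow min-cut theorem verified: both equal 22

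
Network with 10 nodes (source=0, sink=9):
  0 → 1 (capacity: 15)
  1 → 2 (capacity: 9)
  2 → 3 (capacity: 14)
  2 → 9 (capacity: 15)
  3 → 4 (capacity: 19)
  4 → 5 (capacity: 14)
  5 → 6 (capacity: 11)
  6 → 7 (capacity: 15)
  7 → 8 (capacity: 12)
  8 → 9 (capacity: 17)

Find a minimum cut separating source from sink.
Min cut value = 9, edges: (1,2)

Min cut value: 9
Partition: S = [0, 1], T = [2, 3, 4, 5, 6, 7, 8, 9]
Cut edges: (1,2)

By max-flow min-cut theorem, max flow = min cut = 9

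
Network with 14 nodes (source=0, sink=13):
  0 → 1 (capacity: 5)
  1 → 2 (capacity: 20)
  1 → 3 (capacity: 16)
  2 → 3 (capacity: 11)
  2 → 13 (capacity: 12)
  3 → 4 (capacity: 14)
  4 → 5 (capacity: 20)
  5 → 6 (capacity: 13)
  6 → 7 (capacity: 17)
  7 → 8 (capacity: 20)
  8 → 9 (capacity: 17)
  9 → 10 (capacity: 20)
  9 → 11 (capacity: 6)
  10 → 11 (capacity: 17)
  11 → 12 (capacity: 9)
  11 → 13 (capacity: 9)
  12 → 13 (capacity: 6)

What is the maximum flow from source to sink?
Maximum flow = 5

Max flow: 5

Flow assignment:
  0 → 1: 5/5
  1 → 2: 5/20
  2 → 13: 5/12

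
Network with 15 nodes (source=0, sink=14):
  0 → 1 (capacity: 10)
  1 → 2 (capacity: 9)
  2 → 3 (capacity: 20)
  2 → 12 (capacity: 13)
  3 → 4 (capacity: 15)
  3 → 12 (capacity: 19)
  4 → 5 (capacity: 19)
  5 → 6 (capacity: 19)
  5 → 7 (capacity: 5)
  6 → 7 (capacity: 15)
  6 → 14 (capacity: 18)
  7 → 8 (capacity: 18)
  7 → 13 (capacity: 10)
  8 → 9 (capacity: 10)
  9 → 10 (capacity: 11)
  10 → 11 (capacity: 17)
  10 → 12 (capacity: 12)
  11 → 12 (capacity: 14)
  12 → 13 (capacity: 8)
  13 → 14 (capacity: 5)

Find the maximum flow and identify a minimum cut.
Max flow = 9, Min cut edges: (1,2)

Maximum flow: 9
Minimum cut: (1,2)
Partition: S = [0, 1], T = [2, 3, 4, 5, 6, 7, 8, 9, 10, 11, 12, 13, 14]

Max-flow min-cut theorem verified: both equal 9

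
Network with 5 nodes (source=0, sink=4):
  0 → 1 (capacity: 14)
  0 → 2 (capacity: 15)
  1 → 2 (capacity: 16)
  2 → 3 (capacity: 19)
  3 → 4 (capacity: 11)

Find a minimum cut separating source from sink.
Min cut value = 11, edges: (3,4)

Min cut value: 11
Partition: S = [0, 1, 2, 3], T = [4]
Cut edges: (3,4)

By max-flow min-cut theorem, max flow = min cut = 11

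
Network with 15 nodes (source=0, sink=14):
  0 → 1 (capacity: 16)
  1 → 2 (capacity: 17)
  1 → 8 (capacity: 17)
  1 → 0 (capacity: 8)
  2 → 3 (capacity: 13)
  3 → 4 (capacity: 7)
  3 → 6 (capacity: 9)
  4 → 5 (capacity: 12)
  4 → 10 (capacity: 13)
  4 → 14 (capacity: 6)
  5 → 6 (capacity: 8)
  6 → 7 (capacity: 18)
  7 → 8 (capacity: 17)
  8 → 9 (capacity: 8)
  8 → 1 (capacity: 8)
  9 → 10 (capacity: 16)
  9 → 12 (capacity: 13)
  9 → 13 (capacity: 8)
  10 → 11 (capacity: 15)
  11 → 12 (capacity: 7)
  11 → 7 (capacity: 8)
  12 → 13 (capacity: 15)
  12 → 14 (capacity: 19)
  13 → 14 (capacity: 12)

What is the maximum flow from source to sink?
Maximum flow = 15

Max flow: 15

Flow assignment:
  0 → 1: 15/16
  1 → 2: 8/17
  1 → 8: 7/17
  2 → 3: 8/13
  3 → 4: 7/7
  3 → 6: 1/9
  4 → 10: 1/13
  4 → 14: 6/6
  6 → 7: 1/18
  7 → 8: 1/17
  8 → 9: 8/8
  9 → 12: 8/13
  10 → 11: 1/15
  11 → 12: 1/7
  12 → 14: 9/19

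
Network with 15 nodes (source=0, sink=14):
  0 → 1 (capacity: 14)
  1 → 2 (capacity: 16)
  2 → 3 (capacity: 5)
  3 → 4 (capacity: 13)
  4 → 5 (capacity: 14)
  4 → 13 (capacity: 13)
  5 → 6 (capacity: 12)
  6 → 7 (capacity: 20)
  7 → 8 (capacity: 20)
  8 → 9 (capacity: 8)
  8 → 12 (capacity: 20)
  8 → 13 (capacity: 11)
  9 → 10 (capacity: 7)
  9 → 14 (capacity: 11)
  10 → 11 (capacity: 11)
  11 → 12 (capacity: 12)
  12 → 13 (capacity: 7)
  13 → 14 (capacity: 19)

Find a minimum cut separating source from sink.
Min cut value = 5, edges: (2,3)

Min cut value: 5
Partition: S = [0, 1, 2], T = [3, 4, 5, 6, 7, 8, 9, 10, 11, 12, 13, 14]
Cut edges: (2,3)

By max-flow min-cut theorem, max flow = min cut = 5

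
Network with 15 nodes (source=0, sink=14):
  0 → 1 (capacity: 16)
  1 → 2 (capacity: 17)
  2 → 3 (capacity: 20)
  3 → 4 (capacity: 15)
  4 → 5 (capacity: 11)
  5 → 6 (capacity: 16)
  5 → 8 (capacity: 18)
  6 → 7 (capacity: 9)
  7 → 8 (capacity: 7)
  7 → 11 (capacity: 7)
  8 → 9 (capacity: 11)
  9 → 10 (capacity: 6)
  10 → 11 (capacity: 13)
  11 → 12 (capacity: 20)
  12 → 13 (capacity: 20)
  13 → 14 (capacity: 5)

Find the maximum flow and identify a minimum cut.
Max flow = 5, Min cut edges: (13,14)

Maximum flow: 5
Minimum cut: (13,14)
Partition: S = [0, 1, 2, 3, 4, 5, 6, 7, 8, 9, 10, 11, 12, 13], T = [14]

Max-flow min-cut theorem verified: both equal 5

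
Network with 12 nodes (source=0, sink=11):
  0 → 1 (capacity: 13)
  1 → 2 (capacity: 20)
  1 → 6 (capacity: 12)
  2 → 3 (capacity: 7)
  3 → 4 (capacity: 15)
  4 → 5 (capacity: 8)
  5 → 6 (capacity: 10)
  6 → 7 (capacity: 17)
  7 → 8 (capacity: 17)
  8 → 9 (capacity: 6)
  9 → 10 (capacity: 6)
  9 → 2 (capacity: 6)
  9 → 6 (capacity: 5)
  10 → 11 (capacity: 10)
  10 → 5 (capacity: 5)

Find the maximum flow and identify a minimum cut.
Max flow = 6, Min cut edges: (9,10)

Maximum flow: 6
Minimum cut: (9,10)
Partition: S = [0, 1, 2, 3, 4, 5, 6, 7, 8, 9], T = [10, 11]

Max-flow min-cut theorem verified: both equal 6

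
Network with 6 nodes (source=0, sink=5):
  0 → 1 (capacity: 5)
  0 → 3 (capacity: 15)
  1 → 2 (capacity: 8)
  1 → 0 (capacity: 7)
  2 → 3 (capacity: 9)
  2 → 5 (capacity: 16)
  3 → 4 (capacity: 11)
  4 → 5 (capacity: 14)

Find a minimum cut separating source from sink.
Min cut value = 16, edges: (0,1), (3,4)

Min cut value: 16
Partition: S = [0, 3], T = [1, 2, 4, 5]
Cut edges: (0,1), (3,4)

By max-flow min-cut theorem, max flow = min cut = 16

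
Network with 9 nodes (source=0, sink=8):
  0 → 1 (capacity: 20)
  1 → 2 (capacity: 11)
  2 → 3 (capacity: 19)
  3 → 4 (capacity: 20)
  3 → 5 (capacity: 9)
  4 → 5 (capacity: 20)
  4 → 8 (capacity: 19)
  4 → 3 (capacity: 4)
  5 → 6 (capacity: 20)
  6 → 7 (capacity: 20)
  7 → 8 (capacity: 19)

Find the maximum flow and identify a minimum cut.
Max flow = 11, Min cut edges: (1,2)

Maximum flow: 11
Minimum cut: (1,2)
Partition: S = [0, 1], T = [2, 3, 4, 5, 6, 7, 8]

Max-flow min-cut theorem verified: both equal 11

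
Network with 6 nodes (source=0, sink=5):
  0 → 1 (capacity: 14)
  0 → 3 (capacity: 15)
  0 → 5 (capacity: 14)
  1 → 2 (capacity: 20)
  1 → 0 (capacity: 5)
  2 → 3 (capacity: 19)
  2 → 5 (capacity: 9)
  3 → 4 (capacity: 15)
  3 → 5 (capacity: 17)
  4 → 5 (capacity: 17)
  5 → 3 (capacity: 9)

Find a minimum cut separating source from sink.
Min cut value = 43, edges: (0,1), (0,3), (0,5)

Min cut value: 43
Partition: S = [0], T = [1, 2, 3, 4, 5]
Cut edges: (0,1), (0,3), (0,5)

By max-flow min-cut theorem, max flow = min cut = 43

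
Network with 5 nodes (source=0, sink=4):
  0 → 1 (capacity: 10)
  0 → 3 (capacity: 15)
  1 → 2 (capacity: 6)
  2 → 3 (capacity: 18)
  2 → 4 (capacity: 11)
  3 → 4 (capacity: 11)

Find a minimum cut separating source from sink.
Min cut value = 17, edges: (1,2), (3,4)

Min cut value: 17
Partition: S = [0, 1, 3], T = [2, 4]
Cut edges: (1,2), (3,4)

By max-flow min-cut theorem, max flow = min cut = 17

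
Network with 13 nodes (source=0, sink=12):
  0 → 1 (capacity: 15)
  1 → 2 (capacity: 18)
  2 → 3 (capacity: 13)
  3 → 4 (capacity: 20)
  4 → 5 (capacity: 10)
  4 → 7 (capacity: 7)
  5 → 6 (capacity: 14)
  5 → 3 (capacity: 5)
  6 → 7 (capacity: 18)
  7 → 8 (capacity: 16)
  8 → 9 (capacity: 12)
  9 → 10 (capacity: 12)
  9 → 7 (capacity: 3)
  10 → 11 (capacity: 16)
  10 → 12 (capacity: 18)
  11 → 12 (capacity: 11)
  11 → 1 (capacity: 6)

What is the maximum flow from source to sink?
Maximum flow = 12

Max flow: 12

Flow assignment:
  0 → 1: 12/15
  1 → 2: 12/18
  2 → 3: 12/13
  3 → 4: 12/20
  4 → 5: 6/10
  4 → 7: 6/7
  5 → 6: 6/14
  6 → 7: 6/18
  7 → 8: 12/16
  8 → 9: 12/12
  9 → 10: 12/12
  10 → 12: 12/18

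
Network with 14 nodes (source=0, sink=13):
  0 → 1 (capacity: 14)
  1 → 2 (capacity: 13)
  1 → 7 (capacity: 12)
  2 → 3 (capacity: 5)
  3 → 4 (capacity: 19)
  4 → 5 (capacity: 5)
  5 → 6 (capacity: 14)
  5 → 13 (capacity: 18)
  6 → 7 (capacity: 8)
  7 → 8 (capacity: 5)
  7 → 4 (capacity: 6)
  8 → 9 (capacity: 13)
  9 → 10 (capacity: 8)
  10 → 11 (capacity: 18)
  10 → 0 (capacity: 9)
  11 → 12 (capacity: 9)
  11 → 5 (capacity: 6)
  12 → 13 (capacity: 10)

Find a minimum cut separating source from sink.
Min cut value = 10, edges: (4,5), (7,8)

Min cut value: 10
Partition: S = [0, 1, 2, 3, 4, 6, 7], T = [5, 8, 9, 10, 11, 12, 13]
Cut edges: (4,5), (7,8)

By max-flow min-cut theorem, max flow = min cut = 10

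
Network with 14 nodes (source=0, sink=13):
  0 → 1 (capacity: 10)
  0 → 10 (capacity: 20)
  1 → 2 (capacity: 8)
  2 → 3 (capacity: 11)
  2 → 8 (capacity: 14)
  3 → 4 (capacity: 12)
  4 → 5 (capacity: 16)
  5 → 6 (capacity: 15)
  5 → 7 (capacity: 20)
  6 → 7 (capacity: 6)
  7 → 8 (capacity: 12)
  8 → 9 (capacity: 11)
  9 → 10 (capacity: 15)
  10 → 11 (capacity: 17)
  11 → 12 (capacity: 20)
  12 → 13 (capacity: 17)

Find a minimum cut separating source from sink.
Min cut value = 17, edges: (12,13)

Min cut value: 17
Partition: S = [0, 1, 2, 3, 4, 5, 6, 7, 8, 9, 10, 11, 12], T = [13]
Cut edges: (12,13)

By max-flow min-cut theorem, max flow = min cut = 17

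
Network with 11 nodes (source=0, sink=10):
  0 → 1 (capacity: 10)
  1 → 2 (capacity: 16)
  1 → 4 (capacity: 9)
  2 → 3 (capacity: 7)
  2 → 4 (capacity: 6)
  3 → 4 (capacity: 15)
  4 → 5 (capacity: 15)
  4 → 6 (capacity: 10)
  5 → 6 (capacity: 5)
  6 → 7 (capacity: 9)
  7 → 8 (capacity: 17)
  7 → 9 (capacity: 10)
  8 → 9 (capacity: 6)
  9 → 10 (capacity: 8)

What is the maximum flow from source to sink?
Maximum flow = 8

Max flow: 8

Flow assignment:
  0 → 1: 8/10
  1 → 2: 1/16
  1 → 4: 7/9
  2 → 4: 1/6
  4 → 6: 8/10
  6 → 7: 8/9
  7 → 9: 8/10
  9 → 10: 8/8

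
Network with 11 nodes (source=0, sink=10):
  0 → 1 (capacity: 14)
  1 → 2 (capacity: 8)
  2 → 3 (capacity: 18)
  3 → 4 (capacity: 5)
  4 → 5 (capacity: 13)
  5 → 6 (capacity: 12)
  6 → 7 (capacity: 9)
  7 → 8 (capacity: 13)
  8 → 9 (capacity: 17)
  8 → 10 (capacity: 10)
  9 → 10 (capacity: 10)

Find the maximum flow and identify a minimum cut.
Max flow = 5, Min cut edges: (3,4)

Maximum flow: 5
Minimum cut: (3,4)
Partition: S = [0, 1, 2, 3], T = [4, 5, 6, 7, 8, 9, 10]

Max-flow min-cut theorem verified: both equal 5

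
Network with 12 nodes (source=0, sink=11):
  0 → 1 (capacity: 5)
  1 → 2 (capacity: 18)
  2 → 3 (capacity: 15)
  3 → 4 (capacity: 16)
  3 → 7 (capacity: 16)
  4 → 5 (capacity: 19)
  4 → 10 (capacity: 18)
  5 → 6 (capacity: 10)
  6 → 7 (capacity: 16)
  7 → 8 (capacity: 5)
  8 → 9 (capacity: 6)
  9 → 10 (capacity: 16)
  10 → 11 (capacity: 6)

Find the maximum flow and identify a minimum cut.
Max flow = 5, Min cut edges: (0,1)

Maximum flow: 5
Minimum cut: (0,1)
Partition: S = [0], T = [1, 2, 3, 4, 5, 6, 7, 8, 9, 10, 11]

Max-flow min-cut theorem verified: both equal 5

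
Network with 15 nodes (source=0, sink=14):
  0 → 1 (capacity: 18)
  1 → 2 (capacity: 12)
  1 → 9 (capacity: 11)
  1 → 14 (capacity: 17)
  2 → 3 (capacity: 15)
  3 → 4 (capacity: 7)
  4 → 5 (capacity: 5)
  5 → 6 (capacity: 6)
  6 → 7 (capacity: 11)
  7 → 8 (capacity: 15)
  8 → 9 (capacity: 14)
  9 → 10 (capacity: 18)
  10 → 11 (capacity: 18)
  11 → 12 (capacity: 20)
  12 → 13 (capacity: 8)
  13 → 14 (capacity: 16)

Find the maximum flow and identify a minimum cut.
Max flow = 18, Min cut edges: (0,1)

Maximum flow: 18
Minimum cut: (0,1)
Partition: S = [0], T = [1, 2, 3, 4, 5, 6, 7, 8, 9, 10, 11, 12, 13, 14]

Max-flow min-cut theorem verified: both equal 18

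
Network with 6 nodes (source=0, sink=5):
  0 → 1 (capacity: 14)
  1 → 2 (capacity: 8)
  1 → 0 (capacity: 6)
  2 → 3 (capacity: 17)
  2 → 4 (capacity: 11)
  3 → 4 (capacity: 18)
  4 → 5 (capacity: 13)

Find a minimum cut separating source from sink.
Min cut value = 8, edges: (1,2)

Min cut value: 8
Partition: S = [0, 1], T = [2, 3, 4, 5]
Cut edges: (1,2)

By max-flow min-cut theorem, max flow = min cut = 8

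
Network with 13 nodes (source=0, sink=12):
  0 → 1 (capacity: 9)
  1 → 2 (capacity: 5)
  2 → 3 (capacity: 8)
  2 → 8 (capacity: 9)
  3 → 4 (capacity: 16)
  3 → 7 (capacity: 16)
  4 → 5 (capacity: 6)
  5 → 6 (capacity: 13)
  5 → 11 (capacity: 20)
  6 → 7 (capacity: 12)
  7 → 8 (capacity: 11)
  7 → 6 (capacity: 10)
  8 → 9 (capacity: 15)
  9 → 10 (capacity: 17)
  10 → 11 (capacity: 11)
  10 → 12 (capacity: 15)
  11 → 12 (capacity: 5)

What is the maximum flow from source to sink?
Maximum flow = 5

Max flow: 5

Flow assignment:
  0 → 1: 5/9
  1 → 2: 5/5
  2 → 8: 5/9
  8 → 9: 5/15
  9 → 10: 5/17
  10 → 12: 5/15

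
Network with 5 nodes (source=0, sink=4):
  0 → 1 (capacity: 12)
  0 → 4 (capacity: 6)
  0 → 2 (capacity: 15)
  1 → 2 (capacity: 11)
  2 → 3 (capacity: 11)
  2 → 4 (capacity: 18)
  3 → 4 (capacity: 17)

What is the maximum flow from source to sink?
Maximum flow = 32

Max flow: 32

Flow assignment:
  0 → 1: 11/12
  0 → 4: 6/6
  0 → 2: 15/15
  1 → 2: 11/11
  2 → 3: 8/11
  2 → 4: 18/18
  3 → 4: 8/17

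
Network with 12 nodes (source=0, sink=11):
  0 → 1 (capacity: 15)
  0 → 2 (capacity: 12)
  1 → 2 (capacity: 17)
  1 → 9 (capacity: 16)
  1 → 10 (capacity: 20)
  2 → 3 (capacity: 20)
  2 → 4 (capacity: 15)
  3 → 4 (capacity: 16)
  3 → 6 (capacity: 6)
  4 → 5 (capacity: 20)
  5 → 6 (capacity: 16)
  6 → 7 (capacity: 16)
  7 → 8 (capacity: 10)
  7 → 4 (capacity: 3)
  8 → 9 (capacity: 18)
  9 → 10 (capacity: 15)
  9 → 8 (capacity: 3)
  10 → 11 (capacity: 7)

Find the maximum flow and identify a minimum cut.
Max flow = 7, Min cut edges: (10,11)

Maximum flow: 7
Minimum cut: (10,11)
Partition: S = [0, 1, 2, 3, 4, 5, 6, 7, 8, 9, 10], T = [11]

Max-flow min-cut theorem verified: both equal 7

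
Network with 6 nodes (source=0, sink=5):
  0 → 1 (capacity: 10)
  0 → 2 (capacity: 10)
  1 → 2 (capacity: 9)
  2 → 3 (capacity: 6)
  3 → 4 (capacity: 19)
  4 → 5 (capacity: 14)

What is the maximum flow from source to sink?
Maximum flow = 6

Max flow: 6

Flow assignment:
  0 → 1: 6/10
  1 → 2: 6/9
  2 → 3: 6/6
  3 → 4: 6/19
  4 → 5: 6/14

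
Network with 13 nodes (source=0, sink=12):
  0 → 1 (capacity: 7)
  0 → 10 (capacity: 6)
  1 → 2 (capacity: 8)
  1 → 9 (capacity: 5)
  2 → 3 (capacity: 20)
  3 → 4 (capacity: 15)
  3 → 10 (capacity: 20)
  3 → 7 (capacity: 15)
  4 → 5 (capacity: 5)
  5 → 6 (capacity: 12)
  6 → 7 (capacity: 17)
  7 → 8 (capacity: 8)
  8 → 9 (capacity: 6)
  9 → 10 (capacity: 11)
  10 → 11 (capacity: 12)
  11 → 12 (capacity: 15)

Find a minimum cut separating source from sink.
Min cut value = 12, edges: (10,11)

Min cut value: 12
Partition: S = [0, 1, 2, 3, 4, 5, 6, 7, 8, 9, 10], T = [11, 12]
Cut edges: (10,11)

By max-flow min-cut theorem, max flow = min cut = 12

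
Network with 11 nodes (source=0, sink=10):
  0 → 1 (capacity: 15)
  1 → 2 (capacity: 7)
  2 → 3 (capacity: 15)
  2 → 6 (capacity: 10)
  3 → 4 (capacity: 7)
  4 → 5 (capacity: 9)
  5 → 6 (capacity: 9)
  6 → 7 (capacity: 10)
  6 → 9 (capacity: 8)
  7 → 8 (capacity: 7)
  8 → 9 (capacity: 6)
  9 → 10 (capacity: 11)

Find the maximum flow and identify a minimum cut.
Max flow = 7, Min cut edges: (1,2)

Maximum flow: 7
Minimum cut: (1,2)
Partition: S = [0, 1], T = [2, 3, 4, 5, 6, 7, 8, 9, 10]

Max-flow min-cut theorem verified: both equal 7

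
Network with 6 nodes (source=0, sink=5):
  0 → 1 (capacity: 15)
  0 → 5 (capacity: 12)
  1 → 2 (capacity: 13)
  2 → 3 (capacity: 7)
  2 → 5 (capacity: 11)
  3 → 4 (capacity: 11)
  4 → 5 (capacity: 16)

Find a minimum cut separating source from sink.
Min cut value = 25, edges: (0,5), (1,2)

Min cut value: 25
Partition: S = [0, 1], T = [2, 3, 4, 5]
Cut edges: (0,5), (1,2)

By max-flow min-cut theorem, max flow = min cut = 25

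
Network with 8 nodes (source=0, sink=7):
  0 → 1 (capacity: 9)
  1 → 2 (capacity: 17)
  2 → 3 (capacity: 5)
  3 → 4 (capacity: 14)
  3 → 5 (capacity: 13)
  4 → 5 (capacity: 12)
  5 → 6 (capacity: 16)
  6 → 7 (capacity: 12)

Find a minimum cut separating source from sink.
Min cut value = 5, edges: (2,3)

Min cut value: 5
Partition: S = [0, 1, 2], T = [3, 4, 5, 6, 7]
Cut edges: (2,3)

By max-flow min-cut theorem, max flow = min cut = 5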